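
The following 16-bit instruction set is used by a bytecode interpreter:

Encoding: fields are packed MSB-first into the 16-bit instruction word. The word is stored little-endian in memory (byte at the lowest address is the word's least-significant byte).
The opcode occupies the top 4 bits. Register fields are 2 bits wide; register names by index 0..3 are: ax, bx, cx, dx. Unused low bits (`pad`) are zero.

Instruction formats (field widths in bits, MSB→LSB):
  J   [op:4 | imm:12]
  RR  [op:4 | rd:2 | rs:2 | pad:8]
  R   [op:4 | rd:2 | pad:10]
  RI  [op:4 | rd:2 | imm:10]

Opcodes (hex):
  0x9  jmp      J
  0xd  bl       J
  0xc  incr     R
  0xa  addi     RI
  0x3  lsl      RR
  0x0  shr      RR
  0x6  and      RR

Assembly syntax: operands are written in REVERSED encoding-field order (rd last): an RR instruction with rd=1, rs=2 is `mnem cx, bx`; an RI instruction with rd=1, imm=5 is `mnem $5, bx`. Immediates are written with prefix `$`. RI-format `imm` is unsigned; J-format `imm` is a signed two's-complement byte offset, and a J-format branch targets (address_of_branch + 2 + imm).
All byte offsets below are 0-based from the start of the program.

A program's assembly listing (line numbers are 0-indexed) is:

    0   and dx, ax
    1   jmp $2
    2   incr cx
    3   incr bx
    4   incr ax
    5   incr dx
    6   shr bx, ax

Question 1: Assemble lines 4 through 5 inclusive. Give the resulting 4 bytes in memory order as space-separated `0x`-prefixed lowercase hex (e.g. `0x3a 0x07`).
L4: incr op=0xc:4|rd=0:2|pad=0:10 ⇒ 0xc000 ⇒ little 00 c0
L5: incr op=0xc:4|rd=3:2|pad=0:10 ⇒ 0xcc00 ⇒ little 00 cc

0x00 0xc0 0x00 0xcc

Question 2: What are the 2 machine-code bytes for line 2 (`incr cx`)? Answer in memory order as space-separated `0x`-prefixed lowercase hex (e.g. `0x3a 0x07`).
L2: incr op=0xc:4|rd=2:2|pad=0:10 ⇒ 0xc800 ⇒ little 00 c8

0x00 0xc8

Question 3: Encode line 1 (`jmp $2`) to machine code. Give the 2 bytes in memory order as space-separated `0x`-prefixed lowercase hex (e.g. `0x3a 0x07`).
0x02 0x90

L1: jmp op=0x9:4|imm=2:12 ⇒ 0x9002 ⇒ little 02 90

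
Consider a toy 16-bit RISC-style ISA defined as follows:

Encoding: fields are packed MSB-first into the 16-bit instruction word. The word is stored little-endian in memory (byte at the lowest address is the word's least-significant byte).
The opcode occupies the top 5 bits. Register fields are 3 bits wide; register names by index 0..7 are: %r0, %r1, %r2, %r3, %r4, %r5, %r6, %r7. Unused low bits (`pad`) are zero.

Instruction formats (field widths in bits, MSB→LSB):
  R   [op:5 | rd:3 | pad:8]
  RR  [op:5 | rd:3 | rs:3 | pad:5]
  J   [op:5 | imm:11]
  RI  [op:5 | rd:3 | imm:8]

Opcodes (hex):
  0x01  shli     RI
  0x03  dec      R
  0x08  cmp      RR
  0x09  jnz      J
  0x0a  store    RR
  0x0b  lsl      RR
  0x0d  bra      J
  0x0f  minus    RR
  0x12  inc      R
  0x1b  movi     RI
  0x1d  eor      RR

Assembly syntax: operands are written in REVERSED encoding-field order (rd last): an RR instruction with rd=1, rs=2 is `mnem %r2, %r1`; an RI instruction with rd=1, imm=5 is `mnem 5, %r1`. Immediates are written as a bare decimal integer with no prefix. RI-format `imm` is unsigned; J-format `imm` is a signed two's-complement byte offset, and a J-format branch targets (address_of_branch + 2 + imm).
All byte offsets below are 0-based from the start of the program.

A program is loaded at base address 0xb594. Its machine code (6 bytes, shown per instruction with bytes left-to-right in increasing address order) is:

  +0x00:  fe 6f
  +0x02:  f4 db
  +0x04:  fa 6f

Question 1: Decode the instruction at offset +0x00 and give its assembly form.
bra -2

@+00  little-endian(fe 6f) = 0x6ffe
  op=0x6ffe>>11=0xd ⇒ bra (J)
  imm@[10:0]=0x7fe (s11→-2) ⇒ -2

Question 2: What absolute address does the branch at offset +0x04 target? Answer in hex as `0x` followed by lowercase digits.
0xb594

@+04  little-endian(fa 6f) = 0x6ffa
  op=0x6ffa>>11=0xd ⇒ bra (J)
  imm@[10:0]=0x7fa (s11→-6) ⇒ -6
  target = base 0xb594 + off 0x04 + 2 + imm -6 = 0xb594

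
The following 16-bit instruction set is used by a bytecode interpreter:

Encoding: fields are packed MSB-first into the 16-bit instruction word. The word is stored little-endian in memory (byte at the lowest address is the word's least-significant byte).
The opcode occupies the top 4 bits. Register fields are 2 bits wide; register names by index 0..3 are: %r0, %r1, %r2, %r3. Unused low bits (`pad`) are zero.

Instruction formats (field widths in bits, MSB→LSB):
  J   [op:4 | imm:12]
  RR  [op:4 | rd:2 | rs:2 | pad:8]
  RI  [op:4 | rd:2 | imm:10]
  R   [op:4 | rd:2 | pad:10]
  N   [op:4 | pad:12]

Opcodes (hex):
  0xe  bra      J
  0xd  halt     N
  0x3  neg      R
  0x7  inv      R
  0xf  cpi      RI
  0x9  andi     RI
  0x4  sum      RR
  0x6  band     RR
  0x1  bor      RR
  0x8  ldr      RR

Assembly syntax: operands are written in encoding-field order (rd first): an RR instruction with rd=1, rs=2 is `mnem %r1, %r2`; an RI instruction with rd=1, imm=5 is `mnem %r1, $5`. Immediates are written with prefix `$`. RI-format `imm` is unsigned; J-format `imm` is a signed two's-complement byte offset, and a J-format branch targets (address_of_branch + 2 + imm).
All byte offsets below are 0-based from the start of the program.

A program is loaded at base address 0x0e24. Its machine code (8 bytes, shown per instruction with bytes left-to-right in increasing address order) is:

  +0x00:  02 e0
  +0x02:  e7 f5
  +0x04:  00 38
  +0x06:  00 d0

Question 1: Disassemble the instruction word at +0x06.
halt

off 0x06: read 00 d0 as little → 0xd000
  top 4b → 0xd → halt [N]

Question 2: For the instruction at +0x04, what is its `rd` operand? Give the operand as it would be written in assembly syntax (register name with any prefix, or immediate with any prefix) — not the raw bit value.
%r2

+0x04: 00 38 ⇒ word 0x3800 (little)
  top 4b → 0x3 → neg [R]
  rd: (w>>10)&0x3=0x2 → %r2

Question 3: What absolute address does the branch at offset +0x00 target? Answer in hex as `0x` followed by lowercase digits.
0x0e28

@+00  little-endian(02 e0) = 0xe002
  opcode bits[15:12]=0xe: bra/J
  imm@[11:0]=0x2 ⇒ $2
  target = base 0x0e24 + off 0x00 + 2 + imm 2 = 0x0e28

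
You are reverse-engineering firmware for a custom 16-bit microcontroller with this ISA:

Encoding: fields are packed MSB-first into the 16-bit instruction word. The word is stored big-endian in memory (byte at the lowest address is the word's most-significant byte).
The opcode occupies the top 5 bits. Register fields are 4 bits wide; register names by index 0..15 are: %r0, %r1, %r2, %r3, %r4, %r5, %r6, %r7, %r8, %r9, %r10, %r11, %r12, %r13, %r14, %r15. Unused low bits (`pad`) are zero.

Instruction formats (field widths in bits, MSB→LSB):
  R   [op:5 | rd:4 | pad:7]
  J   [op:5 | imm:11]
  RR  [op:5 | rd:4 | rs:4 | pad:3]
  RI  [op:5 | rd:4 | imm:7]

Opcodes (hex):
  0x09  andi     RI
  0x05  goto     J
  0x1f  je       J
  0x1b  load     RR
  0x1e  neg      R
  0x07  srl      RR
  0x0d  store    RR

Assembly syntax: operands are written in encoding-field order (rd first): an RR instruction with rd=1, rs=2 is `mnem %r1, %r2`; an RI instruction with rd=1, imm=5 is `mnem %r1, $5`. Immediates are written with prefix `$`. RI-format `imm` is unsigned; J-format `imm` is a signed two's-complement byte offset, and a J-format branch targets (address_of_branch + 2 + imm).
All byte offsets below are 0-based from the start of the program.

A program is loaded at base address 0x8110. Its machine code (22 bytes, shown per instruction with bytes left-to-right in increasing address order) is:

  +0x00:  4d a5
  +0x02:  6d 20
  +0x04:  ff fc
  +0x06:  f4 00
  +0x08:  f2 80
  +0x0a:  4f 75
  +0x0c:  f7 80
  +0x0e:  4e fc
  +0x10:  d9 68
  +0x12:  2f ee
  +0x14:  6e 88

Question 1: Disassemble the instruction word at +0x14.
off 0x14: read 6e 88 as big → 0x6e88
  opcode bits[15:11]=0xd: store/RR
  [10:7] rd=13 = %r13
  [6:3] rs=1 = %r1

store %r13, %r1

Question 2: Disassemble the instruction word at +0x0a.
@+0a  big-endian(4f 75) = 0x4f75
  top 5b → 0x9 → andi [RI]
  rd@[10:7]=0xe ⇒ %r14
  imm@[6:0]=0x75 ⇒ $117

andi %r14, $117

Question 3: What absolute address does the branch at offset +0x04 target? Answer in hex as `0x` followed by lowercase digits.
@+04  big-endian(ff fc) = 0xfffc
  op=0xfffc>>11=0x1f ⇒ je (J)
  [10:0] imm=2044 (s11→-4) = $-4
  target = base 0x8110 + off 0x04 + 2 + imm -4 = 0x8112

0x8112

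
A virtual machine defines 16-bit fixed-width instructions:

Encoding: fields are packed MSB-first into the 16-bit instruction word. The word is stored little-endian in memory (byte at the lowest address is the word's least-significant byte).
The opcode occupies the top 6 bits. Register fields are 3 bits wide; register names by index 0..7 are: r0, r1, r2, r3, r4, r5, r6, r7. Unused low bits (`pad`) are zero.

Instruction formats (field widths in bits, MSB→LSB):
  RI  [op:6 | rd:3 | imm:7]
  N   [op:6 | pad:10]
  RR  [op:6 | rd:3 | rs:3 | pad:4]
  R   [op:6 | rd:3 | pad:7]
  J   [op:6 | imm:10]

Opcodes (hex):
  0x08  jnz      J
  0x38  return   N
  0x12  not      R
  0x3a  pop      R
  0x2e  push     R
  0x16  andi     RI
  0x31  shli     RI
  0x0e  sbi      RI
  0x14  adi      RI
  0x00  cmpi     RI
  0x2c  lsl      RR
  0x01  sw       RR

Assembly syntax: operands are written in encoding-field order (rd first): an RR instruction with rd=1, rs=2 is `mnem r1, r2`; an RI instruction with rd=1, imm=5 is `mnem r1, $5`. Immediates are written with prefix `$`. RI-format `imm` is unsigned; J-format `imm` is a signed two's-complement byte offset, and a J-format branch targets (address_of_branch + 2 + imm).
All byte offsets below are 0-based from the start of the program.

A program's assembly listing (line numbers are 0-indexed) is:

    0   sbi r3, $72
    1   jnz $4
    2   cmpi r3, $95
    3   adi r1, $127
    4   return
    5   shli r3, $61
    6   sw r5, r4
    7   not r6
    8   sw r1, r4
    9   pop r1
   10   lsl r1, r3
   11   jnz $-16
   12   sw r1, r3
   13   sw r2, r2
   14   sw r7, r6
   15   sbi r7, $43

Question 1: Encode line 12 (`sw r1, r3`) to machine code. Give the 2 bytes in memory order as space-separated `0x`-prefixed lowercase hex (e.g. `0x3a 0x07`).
0xb0 0x04

line 12 (sw): pack op=0x1:6|rd=1:3|rs=3:3|pad=0:4 = 0x04b0; little→ b0 04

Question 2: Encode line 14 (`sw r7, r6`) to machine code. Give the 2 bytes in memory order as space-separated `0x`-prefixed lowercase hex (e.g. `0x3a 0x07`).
L14: sw op=0x1:6|rd=7:3|rs=6:3|pad=0:4 ⇒ 0x07e0 ⇒ little e0 07

0xe0 0x07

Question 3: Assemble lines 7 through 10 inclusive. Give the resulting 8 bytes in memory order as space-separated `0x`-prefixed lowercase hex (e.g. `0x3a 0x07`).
L7: not op=0x12:6|rd=6:3|pad=0:7 ⇒ 0x4b00 ⇒ little 00 4b
L8: sw op=0x1:6|rd=1:3|rs=4:3|pad=0:4 ⇒ 0x04c0 ⇒ little c0 04
L9: pop op=0x3a:6|rd=1:3|pad=0:7 ⇒ 0xe880 ⇒ little 80 e8
L10: lsl op=0x2c:6|rd=1:3|rs=3:3|pad=0:4 ⇒ 0xb0b0 ⇒ little b0 b0

0x00 0x4b 0xc0 0x04 0x80 0xe8 0xb0 0xb0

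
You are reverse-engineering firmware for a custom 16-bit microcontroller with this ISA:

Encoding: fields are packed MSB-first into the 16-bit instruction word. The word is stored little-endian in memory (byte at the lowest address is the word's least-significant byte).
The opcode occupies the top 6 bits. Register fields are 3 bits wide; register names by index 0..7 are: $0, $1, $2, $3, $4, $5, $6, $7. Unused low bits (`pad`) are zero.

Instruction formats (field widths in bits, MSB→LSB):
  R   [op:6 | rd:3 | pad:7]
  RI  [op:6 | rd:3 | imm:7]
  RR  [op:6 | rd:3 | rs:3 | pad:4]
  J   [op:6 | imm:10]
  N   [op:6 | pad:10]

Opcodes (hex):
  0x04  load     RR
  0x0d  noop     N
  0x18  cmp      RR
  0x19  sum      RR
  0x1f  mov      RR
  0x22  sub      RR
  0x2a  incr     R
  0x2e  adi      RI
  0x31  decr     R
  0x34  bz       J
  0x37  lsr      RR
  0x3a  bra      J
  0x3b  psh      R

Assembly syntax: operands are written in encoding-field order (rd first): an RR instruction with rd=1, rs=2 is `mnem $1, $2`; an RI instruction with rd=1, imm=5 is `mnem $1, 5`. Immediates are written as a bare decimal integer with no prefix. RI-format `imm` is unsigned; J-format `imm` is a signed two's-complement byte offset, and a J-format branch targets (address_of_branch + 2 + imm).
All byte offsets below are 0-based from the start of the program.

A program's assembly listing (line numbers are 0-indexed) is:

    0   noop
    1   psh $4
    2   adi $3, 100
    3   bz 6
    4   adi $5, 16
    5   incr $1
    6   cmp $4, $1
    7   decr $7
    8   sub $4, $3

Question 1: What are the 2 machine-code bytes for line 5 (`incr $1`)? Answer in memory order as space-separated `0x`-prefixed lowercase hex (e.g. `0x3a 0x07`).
0x80 0xa8

L5: incr op=0x2a:6|rd=1:3|pad=0:7 ⇒ 0xa880 ⇒ little 80 a8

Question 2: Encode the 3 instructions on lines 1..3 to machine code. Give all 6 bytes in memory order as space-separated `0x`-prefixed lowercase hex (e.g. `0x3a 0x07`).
0x00 0xee 0xe4 0xb9 0x06 0xd0

line 1 (psh): pack op=0x3b:6|rd=4:3|pad=0:7 = 0xee00; little→ 00 ee
line 2 (adi): pack op=0x2e:6|rd=3:3|imm=100:7 = 0xb9e4; little→ e4 b9
line 3 (bz): pack op=0x34:6|imm=6:10 = 0xd006; little→ 06 d0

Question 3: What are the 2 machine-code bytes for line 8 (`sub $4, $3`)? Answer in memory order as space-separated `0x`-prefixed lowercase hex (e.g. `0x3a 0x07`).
8. sub fields op=0x22:6|rd=4:3|rs=3:3|pad=0:4 → word 8a30h → 30 8a

0x30 0x8a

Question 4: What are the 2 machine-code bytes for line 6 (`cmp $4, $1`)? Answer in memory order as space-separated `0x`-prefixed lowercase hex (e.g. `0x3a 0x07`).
0x10 0x62

L6: cmp op=0x18:6|rd=4:3|rs=1:3|pad=0:4 ⇒ 0x6210 ⇒ little 10 62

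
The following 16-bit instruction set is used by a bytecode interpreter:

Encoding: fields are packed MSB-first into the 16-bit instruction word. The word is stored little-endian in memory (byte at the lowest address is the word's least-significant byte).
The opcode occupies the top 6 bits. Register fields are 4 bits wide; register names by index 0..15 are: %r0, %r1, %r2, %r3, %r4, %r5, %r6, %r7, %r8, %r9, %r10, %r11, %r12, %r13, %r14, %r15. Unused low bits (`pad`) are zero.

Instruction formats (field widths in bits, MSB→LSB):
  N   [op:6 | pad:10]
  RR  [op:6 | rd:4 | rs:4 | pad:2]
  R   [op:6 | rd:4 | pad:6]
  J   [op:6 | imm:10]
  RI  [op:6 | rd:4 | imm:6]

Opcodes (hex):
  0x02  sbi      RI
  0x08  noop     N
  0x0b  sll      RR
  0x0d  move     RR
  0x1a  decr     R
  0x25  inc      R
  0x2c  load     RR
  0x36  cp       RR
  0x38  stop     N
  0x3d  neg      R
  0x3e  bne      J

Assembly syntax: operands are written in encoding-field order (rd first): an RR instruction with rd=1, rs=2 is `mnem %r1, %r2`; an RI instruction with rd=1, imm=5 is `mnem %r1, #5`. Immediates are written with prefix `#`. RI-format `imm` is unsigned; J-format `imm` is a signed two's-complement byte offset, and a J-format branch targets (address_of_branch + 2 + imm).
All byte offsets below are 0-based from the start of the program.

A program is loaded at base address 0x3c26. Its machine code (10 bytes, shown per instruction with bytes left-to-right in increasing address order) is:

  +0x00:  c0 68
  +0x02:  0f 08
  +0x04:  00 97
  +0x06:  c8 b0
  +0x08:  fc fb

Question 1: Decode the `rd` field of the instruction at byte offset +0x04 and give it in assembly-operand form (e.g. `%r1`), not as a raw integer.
%r12

[04] 00 97 → 0x9700
  opcode bits[15:10]=0x25: inc/R
  rd: (w>>6)&0xf=0xc → %r12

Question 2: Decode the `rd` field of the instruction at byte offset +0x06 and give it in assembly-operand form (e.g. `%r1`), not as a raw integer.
[06] c8 b0 → 0xb0c8
  top 6b → 0x2c → load [RR]
  rd: (w>>6)&0xf=0x3 → %r3
  rs: (w>>2)&0xf=0x2 → %r2

%r3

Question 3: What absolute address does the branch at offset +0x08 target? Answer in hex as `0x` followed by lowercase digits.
@+08  little-endian(fc fb) = 0xfbfc
  opcode bits[15:10]=0x3e: bne/J
  imm@[9:0]=0x3fc (s10→-4) ⇒ #-4
  target = base 0x3c26 + off 0x08 + 2 + imm -4 = 0x3c2c

0x3c2c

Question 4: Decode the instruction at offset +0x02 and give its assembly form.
sbi %r0, #15

@+02  little-endian(0f 08) = 0x080f
  top 6b → 0x2 → sbi [RI]
  rd: (w>>6)&0xf=0x0 → %r0
  imm: (w>>0)&0x3f=0xf → #15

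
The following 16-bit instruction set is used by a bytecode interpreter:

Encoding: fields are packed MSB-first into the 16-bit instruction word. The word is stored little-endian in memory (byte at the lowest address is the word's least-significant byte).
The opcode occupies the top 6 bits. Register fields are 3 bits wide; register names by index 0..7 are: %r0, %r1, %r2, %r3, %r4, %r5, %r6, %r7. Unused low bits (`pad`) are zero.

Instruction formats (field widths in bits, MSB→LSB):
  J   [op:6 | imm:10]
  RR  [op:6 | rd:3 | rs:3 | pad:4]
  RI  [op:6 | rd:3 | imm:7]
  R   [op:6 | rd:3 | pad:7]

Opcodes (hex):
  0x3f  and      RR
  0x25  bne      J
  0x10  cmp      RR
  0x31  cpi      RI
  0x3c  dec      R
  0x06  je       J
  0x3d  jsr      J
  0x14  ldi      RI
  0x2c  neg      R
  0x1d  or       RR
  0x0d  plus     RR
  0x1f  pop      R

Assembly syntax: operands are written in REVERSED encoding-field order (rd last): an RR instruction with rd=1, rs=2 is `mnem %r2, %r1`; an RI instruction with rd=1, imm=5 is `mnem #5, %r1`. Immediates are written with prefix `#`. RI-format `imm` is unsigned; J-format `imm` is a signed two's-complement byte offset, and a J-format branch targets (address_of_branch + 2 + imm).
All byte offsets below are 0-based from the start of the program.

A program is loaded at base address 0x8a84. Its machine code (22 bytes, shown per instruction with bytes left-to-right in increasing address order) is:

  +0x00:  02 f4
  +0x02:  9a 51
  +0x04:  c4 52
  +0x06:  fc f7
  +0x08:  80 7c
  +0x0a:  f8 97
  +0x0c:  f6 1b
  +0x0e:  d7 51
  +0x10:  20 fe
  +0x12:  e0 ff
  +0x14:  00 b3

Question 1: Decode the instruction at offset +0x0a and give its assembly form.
+0x0a: f8 97 ⇒ word 0x97f8 (little)
  op=0x97f8>>10=0x25 ⇒ bne (J)
  imm: (w>>0)&0x3ff=0x3f8 (s10→-8) → #-8

bne #-8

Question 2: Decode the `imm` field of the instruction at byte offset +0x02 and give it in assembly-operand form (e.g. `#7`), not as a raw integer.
+0x02: 9a 51 ⇒ word 0x519a (little)
  op=0x519a>>10=0x14 ⇒ ldi (RI)
  rd@[9:7]=0x3 ⇒ %r3
  imm@[6:0]=0x1a ⇒ #26

#26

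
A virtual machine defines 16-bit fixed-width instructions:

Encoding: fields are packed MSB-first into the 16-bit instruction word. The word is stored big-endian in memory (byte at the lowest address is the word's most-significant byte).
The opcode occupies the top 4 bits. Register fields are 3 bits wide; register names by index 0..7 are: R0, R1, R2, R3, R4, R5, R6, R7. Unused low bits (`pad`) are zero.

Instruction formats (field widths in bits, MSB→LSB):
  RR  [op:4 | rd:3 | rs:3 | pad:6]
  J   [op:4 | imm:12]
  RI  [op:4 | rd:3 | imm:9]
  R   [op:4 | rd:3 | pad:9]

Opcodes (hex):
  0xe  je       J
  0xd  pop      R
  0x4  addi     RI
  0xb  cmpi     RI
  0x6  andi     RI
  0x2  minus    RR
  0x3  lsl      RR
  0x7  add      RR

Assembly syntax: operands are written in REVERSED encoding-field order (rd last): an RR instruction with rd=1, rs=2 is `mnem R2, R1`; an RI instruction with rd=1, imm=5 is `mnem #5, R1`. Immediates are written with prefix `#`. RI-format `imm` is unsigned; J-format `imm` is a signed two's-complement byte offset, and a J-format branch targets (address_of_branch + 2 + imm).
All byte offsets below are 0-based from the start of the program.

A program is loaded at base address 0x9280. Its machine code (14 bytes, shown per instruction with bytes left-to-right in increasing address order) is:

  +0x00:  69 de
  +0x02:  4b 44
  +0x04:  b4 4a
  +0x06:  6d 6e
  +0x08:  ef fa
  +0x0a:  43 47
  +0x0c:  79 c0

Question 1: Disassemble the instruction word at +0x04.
cmpi #74, R2

+0x04: b4 4a ⇒ word 0xb44a (big)
  top 4b → 0xb → cmpi [RI]
  rd@[11:9]=0x2 ⇒ R2
  imm@[8:0]=0x4a ⇒ #74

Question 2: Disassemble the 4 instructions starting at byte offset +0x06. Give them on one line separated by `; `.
@+06  big-endian(6d 6e) = 0x6d6e
  op=0x6d6e>>12=0x6 ⇒ andi (RI)
  rd@[11:9]=0x6 ⇒ R6
  imm@[8:0]=0x16e ⇒ #366
@+08  big-endian(ef fa) = 0xeffa
  op=0xeffa>>12=0xe ⇒ je (J)
  imm@[11:0]=0xffa (s12→-6) ⇒ #-6
@+0a  big-endian(43 47) = 0x4347
  op=0x4347>>12=0x4 ⇒ addi (RI)
  rd@[11:9]=0x1 ⇒ R1
  imm@[8:0]=0x147 ⇒ #327
@+0c  big-endian(79 c0) = 0x79c0
  op=0x79c0>>12=0x7 ⇒ add (RR)
  rd@[11:9]=0x4 ⇒ R4
  rs@[8:6]=0x7 ⇒ R7

andi #366, R6; je #-6; addi #327, R1; add R7, R4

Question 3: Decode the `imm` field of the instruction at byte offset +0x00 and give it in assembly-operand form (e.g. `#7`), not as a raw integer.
#478

+0x00: 69 de ⇒ word 0x69de (big)
  top 4b → 0x6 → andi [RI]
  [11:9] rd=4 = R4
  [8:0] imm=478 = #478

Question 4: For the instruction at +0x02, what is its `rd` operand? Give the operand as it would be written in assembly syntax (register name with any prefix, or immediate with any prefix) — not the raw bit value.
@+02  big-endian(4b 44) = 0x4b44
  opcode bits[15:12]=0x4: addi/RI
  [11:9] rd=5 = R5
  [8:0] imm=324 = #324

R5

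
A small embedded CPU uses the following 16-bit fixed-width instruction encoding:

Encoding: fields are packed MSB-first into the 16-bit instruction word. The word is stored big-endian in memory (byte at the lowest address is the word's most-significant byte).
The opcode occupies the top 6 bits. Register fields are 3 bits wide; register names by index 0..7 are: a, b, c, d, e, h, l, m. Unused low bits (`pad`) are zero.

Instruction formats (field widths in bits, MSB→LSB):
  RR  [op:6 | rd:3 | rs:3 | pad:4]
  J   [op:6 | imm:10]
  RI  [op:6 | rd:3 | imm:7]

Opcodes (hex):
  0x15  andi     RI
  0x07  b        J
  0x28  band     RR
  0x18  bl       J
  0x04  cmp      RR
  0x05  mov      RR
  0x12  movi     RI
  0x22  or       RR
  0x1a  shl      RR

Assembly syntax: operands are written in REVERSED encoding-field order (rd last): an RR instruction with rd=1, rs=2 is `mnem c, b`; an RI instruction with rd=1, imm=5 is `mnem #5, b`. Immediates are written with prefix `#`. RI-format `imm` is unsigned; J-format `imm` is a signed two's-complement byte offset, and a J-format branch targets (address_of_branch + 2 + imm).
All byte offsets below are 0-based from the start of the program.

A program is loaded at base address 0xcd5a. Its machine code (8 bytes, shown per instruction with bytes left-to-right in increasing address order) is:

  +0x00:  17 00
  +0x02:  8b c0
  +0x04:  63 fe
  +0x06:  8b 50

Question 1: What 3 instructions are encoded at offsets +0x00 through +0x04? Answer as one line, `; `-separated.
mov a, l; or e, m; bl #-2

@+00  big-endian(17 00) = 0x1700
  top 6b → 0x5 → mov [RR]
  rd@[9:7]=0x6 ⇒ l
  rs@[6:4]=0x0 ⇒ a
@+02  big-endian(8b c0) = 0x8bc0
  top 6b → 0x22 → or [RR]
  rd@[9:7]=0x7 ⇒ m
  rs@[6:4]=0x4 ⇒ e
@+04  big-endian(63 fe) = 0x63fe
  top 6b → 0x18 → bl [J]
  imm@[9:0]=0x3fe (s10→-2) ⇒ #-2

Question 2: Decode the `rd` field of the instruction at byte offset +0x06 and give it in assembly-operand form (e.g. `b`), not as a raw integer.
[06] 8b 50 → 0x8b50
  op=0x8b50>>10=0x22 ⇒ or (RR)
  rd: (w>>7)&0x7=0x6 → l
  rs: (w>>4)&0x7=0x5 → h

l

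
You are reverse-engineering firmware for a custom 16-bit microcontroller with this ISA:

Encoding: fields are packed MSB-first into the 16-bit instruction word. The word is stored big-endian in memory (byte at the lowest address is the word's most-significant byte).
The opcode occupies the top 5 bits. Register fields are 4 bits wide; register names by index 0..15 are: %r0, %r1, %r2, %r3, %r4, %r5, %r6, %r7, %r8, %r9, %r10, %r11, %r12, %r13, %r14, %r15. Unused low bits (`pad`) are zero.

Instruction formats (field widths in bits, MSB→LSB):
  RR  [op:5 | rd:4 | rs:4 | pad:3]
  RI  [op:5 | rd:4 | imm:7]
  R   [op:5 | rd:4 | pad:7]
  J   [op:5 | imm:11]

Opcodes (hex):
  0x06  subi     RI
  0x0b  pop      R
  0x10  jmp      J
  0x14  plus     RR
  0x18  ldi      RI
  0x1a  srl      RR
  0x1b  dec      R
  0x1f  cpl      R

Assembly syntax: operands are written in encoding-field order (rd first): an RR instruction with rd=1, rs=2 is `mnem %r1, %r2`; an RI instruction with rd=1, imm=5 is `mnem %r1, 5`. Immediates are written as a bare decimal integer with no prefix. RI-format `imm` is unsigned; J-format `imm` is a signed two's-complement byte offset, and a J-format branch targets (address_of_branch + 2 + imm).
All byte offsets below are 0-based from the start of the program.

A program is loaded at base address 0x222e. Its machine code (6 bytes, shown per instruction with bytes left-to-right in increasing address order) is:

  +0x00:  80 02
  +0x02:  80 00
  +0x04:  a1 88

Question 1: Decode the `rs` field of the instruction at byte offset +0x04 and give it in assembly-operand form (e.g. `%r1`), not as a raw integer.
+0x04: a1 88 ⇒ word 0xa188 (big)
  top 5b → 0x14 → plus [RR]
  rd@[10:7]=0x3 ⇒ %r3
  rs@[6:3]=0x1 ⇒ %r1

%r1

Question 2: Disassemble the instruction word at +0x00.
jmp 2

off 0x00: read 80 02 as big → 0x8002
  opcode bits[15:11]=0x10: jmp/J
  imm: (w>>0)&0x7ff=0x2 → 2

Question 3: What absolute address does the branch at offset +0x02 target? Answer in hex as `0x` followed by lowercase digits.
off 0x02: read 80 00 as big → 0x8000
  opcode bits[15:11]=0x10: jmp/J
  imm@[10:0]=0x0 ⇒ 0
  target = base 0x222e + off 0x02 + 2 + imm 0 = 0x2232

0x2232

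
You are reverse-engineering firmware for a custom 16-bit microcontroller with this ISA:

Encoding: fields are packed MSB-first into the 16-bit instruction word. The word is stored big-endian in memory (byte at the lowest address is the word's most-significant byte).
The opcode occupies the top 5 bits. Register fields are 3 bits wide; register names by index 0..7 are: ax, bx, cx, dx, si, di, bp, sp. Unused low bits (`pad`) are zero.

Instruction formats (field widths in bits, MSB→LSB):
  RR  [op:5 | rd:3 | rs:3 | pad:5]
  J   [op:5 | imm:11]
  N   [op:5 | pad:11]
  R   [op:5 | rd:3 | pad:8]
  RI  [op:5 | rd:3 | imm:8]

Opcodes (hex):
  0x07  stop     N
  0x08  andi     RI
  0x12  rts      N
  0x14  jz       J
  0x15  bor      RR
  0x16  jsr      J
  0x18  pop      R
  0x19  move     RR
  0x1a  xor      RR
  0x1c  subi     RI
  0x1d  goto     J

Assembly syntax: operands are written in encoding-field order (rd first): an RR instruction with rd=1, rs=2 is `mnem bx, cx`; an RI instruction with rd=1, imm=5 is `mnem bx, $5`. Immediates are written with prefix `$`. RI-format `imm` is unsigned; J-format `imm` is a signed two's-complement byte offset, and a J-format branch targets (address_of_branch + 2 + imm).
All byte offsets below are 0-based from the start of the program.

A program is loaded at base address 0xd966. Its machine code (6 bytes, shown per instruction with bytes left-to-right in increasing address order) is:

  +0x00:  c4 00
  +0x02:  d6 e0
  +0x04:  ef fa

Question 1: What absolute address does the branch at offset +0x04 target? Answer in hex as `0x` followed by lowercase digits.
0xd966

[04] ef fa → 0xeffa
  top 5b → 0x1d → goto [J]
  imm@[10:0]=0x7fa (s11→-6) ⇒ $-6
  target = base 0xd966 + off 0x04 + 2 + imm -6 = 0xd966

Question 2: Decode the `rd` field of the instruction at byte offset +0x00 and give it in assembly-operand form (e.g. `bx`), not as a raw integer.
[00] c4 00 → 0xc400
  opcode bits[15:11]=0x18: pop/R
  [10:8] rd=4 = si

si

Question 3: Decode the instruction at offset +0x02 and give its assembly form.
xor bp, sp

@+02  big-endian(d6 e0) = 0xd6e0
  top 5b → 0x1a → xor [RR]
  rd@[10:8]=0x6 ⇒ bp
  rs@[7:5]=0x7 ⇒ sp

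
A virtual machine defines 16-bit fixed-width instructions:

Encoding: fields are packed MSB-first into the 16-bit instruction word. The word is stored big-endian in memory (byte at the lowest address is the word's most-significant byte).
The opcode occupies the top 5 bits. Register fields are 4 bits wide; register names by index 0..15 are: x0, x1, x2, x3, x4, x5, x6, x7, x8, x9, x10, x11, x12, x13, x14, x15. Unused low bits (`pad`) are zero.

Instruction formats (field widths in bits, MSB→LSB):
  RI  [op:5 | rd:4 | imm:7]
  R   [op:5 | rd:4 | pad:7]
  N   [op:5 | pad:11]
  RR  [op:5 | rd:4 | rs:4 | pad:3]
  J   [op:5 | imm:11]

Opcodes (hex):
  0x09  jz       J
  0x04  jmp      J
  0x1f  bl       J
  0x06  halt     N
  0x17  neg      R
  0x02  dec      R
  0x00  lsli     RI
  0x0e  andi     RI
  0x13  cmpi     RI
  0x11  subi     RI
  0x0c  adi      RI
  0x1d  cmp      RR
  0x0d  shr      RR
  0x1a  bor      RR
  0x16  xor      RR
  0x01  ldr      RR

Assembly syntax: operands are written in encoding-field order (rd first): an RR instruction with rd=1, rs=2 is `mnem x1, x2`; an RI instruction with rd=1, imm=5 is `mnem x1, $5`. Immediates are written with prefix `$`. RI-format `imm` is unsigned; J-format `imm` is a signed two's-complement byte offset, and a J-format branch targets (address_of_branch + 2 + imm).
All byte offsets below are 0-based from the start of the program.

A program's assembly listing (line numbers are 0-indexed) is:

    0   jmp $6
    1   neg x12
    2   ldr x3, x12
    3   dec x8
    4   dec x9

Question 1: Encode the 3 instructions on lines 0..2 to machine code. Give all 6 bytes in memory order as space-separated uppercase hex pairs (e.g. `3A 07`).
L0: jmp op=0x4:5|imm=6:11 ⇒ 0x2006 ⇒ big 20 06
L1: neg op=0x17:5|rd=12:4|pad=0:7 ⇒ 0xbe00 ⇒ big be 00
L2: ldr op=0x1:5|rd=3:4|rs=12:4|pad=0:3 ⇒ 0x09e0 ⇒ big 09 e0

20 06 BE 00 09 E0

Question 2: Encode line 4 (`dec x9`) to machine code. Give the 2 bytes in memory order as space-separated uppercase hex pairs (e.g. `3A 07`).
L4: dec op=0x2:5|rd=9:4|pad=0:7 ⇒ 0x1480 ⇒ big 14 80

14 80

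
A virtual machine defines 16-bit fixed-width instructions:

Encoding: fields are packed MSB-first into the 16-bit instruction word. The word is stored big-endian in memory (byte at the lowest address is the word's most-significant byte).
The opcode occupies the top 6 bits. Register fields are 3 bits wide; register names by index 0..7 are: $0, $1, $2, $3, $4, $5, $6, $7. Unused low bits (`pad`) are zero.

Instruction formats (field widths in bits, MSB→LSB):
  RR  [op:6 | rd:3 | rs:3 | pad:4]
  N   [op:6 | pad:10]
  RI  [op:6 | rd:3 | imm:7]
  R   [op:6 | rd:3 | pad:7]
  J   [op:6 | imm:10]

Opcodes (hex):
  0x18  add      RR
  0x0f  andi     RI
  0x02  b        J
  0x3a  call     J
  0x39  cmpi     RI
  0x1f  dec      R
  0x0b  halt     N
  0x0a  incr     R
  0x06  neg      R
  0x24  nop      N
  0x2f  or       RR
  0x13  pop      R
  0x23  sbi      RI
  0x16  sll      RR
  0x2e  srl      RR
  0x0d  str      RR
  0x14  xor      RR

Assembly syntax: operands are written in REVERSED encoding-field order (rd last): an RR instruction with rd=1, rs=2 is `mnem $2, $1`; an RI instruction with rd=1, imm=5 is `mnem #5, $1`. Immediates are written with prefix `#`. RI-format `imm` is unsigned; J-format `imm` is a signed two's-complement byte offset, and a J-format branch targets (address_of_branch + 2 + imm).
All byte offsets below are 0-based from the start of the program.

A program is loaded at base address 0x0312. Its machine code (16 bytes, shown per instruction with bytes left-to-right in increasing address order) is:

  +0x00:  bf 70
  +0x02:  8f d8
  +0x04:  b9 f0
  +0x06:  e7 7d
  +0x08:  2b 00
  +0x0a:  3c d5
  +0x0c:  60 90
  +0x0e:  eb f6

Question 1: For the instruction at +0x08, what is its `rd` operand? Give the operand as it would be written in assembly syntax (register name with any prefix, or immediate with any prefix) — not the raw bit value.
+0x08: 2b 00 ⇒ word 0x2b00 (big)
  op=0x2b00>>10=0xa ⇒ incr (R)
  rd: (w>>7)&0x7=0x6 → $6

$6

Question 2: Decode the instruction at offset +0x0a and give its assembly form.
andi #85, $1

@+0a  big-endian(3c d5) = 0x3cd5
  top 6b → 0xf → andi [RI]
  [9:7] rd=1 = $1
  [6:0] imm=85 = #85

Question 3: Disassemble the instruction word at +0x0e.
call #-10

+0x0e: eb f6 ⇒ word 0xebf6 (big)
  opcode bits[15:10]=0x3a: call/J
  imm: (w>>0)&0x3ff=0x3f6 (s10→-10) → #-10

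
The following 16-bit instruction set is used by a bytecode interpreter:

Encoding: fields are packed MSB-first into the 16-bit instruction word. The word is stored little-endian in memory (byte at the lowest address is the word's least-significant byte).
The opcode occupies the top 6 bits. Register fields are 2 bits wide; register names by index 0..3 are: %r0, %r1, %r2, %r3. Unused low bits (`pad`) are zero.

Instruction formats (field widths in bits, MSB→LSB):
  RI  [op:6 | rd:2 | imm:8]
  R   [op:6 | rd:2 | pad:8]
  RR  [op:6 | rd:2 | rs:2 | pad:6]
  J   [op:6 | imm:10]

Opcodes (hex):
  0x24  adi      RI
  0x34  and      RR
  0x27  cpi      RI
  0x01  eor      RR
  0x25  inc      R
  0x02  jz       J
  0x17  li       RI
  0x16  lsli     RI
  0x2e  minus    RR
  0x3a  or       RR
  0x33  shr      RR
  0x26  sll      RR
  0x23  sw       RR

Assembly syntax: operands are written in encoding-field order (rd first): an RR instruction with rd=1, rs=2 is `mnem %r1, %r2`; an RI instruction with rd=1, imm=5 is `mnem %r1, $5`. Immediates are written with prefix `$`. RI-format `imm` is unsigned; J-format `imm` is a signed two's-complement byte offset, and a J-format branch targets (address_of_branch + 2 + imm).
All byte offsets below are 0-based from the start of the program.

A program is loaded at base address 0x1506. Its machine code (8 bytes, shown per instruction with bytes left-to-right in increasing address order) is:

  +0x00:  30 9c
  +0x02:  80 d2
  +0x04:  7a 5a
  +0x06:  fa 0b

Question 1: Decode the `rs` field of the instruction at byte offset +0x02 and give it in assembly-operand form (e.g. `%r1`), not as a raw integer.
%r2

[02] 80 d2 → 0xd280
  opcode bits[15:10]=0x34: and/RR
  [9:8] rd=2 = %r2
  [7:6] rs=2 = %r2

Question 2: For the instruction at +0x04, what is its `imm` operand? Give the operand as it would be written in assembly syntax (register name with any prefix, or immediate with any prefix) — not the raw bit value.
$122

[04] 7a 5a → 0x5a7a
  op=0x5a7a>>10=0x16 ⇒ lsli (RI)
  [9:8] rd=2 = %r2
  [7:0] imm=122 = $122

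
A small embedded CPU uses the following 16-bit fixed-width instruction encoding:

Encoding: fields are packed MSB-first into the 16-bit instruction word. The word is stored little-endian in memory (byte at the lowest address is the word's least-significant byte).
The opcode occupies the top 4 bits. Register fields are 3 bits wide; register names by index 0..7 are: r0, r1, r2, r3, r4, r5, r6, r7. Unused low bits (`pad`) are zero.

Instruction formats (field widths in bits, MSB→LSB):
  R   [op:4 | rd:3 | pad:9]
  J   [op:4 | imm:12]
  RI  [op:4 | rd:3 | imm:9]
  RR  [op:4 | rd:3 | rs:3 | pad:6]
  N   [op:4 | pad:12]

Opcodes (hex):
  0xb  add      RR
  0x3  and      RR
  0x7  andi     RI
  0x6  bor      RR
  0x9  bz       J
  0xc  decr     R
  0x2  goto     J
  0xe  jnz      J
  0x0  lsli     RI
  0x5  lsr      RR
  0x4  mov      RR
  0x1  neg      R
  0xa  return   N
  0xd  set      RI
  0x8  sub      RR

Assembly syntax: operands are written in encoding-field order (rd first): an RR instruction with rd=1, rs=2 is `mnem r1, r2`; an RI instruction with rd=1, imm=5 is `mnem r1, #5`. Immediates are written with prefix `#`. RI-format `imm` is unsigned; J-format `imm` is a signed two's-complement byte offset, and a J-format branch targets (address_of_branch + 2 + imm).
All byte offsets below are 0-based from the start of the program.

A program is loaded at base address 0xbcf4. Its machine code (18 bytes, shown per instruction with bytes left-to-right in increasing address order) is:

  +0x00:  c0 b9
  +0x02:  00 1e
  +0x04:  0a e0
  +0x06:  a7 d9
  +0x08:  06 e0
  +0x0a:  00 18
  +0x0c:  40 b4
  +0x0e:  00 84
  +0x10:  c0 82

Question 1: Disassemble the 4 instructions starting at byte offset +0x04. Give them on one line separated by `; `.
@+04  little-endian(0a e0) = 0xe00a
  op=0xe00a>>12=0xe ⇒ jnz (J)
  [11:0] imm=10 = #10
@+06  little-endian(a7 d9) = 0xd9a7
  op=0xd9a7>>12=0xd ⇒ set (RI)
  [11:9] rd=4 = r4
  [8:0] imm=423 = #423
@+08  little-endian(06 e0) = 0xe006
  op=0xe006>>12=0xe ⇒ jnz (J)
  [11:0] imm=6 = #6
@+0a  little-endian(00 18) = 0x1800
  op=0x1800>>12=0x1 ⇒ neg (R)
  [11:9] rd=4 = r4

jnz #10; set r4, #423; jnz #6; neg r4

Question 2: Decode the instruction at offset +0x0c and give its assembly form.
[0c] 40 b4 → 0xb440
  top 4b → 0xb → add [RR]
  [11:9] rd=2 = r2
  [8:6] rs=1 = r1

add r2, r1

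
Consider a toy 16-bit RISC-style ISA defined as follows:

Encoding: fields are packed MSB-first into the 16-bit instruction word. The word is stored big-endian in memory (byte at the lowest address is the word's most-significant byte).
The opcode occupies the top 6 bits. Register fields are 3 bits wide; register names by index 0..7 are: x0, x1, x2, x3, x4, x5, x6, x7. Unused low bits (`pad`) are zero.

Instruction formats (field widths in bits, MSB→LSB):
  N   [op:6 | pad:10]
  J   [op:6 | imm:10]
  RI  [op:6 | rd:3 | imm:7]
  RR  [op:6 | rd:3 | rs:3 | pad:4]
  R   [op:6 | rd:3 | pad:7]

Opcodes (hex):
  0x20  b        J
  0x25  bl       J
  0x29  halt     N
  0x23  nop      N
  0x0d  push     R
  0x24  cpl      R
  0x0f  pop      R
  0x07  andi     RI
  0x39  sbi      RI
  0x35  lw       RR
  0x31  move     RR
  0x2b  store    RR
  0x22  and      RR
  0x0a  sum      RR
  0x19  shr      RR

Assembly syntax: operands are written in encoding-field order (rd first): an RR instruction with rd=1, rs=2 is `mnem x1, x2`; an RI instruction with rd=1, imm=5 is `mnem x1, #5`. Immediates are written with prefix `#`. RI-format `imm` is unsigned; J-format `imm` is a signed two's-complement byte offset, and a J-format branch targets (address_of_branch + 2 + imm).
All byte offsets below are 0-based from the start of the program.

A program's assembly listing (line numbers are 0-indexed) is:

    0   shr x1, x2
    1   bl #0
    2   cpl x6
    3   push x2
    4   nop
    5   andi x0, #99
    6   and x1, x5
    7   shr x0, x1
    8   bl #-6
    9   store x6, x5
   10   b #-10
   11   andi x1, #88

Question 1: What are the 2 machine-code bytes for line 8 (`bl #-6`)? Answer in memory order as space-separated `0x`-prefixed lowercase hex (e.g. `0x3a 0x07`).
0x97 0xfa

L8: bl op=0x25:6|imm=-6:10 ⇒ 0x97fa ⇒ big 97 fa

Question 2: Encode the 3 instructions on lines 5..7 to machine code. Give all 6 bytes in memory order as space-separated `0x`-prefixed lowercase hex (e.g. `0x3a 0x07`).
0x1c 0x63 0x88 0xd0 0x64 0x10

5. andi fields op=0x7:6|rd=0:3|imm=99:7 → word 1c63h → 1c 63
6. and fields op=0x22:6|rd=1:3|rs=5:3|pad=0:4 → word 88d0h → 88 d0
7. shr fields op=0x19:6|rd=0:3|rs=1:3|pad=0:4 → word 6410h → 64 10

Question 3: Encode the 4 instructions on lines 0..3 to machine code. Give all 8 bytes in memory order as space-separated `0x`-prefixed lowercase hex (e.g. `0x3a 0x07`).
L0: shr op=0x19:6|rd=1:3|rs=2:3|pad=0:4 ⇒ 0x64a0 ⇒ big 64 a0
L1: bl op=0x25:6|imm=0:10 ⇒ 0x9400 ⇒ big 94 00
L2: cpl op=0x24:6|rd=6:3|pad=0:7 ⇒ 0x9300 ⇒ big 93 00
L3: push op=0xd:6|rd=2:3|pad=0:7 ⇒ 0x3500 ⇒ big 35 00

0x64 0xa0 0x94 0x00 0x93 0x00 0x35 0x00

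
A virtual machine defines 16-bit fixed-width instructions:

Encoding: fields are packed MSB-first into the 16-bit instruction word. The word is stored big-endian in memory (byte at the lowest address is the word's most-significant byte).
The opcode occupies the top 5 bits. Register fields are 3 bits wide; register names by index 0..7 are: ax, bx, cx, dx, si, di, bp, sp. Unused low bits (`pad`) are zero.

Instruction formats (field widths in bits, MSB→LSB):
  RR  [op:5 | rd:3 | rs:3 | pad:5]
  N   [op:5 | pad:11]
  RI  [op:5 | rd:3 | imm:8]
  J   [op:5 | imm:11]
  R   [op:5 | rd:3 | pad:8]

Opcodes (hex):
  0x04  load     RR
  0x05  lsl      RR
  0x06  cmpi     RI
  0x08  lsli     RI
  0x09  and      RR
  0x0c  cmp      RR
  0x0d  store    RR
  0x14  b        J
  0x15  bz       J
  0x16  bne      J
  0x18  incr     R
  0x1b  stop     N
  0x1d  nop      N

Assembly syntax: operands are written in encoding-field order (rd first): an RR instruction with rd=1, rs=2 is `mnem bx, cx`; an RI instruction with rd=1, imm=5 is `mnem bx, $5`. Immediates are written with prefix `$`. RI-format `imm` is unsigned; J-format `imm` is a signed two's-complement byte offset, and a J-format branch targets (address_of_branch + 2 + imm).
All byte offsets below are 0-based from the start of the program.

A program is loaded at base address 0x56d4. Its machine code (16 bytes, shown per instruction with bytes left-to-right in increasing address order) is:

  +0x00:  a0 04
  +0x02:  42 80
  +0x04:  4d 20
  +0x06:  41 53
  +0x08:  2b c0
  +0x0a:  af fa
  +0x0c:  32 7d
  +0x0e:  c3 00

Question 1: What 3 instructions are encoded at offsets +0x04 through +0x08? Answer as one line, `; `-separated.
[04] 4d 20 → 0x4d20
  top 5b → 0x9 → and [RR]
  [10:8] rd=5 = di
  [7:5] rs=1 = bx
[06] 41 53 → 0x4153
  top 5b → 0x8 → lsli [RI]
  [10:8] rd=1 = bx
  [7:0] imm=83 = $83
[08] 2b c0 → 0x2bc0
  top 5b → 0x5 → lsl [RR]
  [10:8] rd=3 = dx
  [7:5] rs=6 = bp

and di, bx; lsli bx, $83; lsl dx, bp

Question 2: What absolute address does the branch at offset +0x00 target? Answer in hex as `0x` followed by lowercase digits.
0x56da

+0x00: a0 04 ⇒ word 0xa004 (big)
  opcode bits[15:11]=0x14: b/J
  [10:0] imm=4 = $4
  target = base 0x56d4 + off 0x00 + 2 + imm 4 = 0x56da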